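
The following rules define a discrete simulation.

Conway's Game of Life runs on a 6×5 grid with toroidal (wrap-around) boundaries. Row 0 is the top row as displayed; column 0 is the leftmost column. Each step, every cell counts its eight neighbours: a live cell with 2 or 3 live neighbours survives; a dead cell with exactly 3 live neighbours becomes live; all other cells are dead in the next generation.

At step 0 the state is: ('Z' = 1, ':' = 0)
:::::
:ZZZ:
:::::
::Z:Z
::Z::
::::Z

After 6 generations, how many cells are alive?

gen 0: :::::
:ZZZ:
:::::
::Z:Z
::Z::
::::Z
gen 1: ::ZZ:
::Z::
:Z:::
:::Z:
:::::
:::::
gen 2: ::ZZ:
:ZZZ:
::Z::
:::::
:::::
:::::
gen 3: :Z:Z:
:Z:::
:ZZZ:
:::::
:::::
:::::
gen 4: ::Z::
ZZ:Z:
:ZZ::
::Z::
:::::
:::::
gen 5: :ZZ::
Z::Z:
Z::Z:
:ZZ::
:::::
:::::
gen 6: :ZZ::
Z::Z:
Z::Z:
:ZZ::
:::::
:::::

8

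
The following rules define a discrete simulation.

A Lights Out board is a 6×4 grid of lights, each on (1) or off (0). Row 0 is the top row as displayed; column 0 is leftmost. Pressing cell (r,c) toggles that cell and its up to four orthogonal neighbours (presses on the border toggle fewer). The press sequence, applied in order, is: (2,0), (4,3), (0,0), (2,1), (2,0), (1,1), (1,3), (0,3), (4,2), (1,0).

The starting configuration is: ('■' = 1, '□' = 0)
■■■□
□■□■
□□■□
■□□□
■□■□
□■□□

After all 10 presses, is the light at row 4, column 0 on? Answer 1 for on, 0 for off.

k=0  ■■■□
□■□■
□□■□
■□□□
■□■□
□■□□
k=1  ■■■□
■■□■
■■■□
□□□□
■□■□
□■□□
k=2  ■■■□
■■□■
■■■□
□□□■
■□□■
□■□■
k=3  □□■□
□■□■
■■■□
□□□■
■□□■
□■□■
k=4  □□■□
□□□■
□□□□
□■□■
■□□■
□■□■
k=5  □□■□
■□□■
■■□□
■■□■
■□□■
□■□■
k=6  □■■□
□■■■
■□□□
■■□■
■□□■
□■□■
k=7  □■■■
□■□□
■□□■
■■□■
■□□■
□■□■
k=8  □■□□
□■□■
■□□■
■■□■
■□□■
□■□■
k=9  □■□□
□■□■
■□□■
■■■■
■■■□
□■■■
k=10  ■■□□
■□□■
□□□■
■■■■
■■■□
□■■■

1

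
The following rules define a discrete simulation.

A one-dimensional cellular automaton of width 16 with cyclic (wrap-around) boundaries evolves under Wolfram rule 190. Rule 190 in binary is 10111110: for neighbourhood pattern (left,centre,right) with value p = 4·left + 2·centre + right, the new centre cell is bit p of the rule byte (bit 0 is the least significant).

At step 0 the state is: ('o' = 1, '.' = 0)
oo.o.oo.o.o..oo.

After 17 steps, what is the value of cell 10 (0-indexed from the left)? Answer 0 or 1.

1

[0] oo.o.oo.o.o..oo.
[1] o.oooo.ooooooo.o
[2] .oooo.ooooooo.oo
[3] oooo.ooooooo.oo.
[4] ooo.ooooooo.oo.o
[5] oo.ooooooo.oo.oo
[6] o.ooooooo.oo.ooo
[7] .ooooooo.oo.oooo
[8] ooooooo.oo.oooo.
[9] oooooo.oo.oooo.o
[10] ooooo.oo.oooo.oo
[11] oooo.oo.oooo.ooo
[12] ooo.oo.oooo.oooo
[13] oo.oo.oooo.ooooo
[14] o.oo.oooo.oooooo
[15] .oo.oooo.ooooooo
[16] oo.oooo.ooooooo.
[17] o.oooo.ooooooo.o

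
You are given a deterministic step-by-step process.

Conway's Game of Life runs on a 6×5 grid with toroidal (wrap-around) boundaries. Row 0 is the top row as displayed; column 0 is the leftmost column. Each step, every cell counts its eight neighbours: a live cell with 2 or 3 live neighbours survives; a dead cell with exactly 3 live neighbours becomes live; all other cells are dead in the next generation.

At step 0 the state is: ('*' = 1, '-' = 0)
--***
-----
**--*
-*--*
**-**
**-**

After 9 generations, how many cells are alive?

10

[0] --***
-----
**--*
-*--*
**-**
**-**
[1] -**--
-**--
-*--*
-----
-----
-----
[2] -**--
---*-
***--
-----
-----
-----
[3] --*--
*--*-
-**--
-*---
-----
-----
[4] -----
---*-
***--
-**--
-----
-----
[5] -----
-**--
*--*-
*-*--
-----
-----
[6] -----
-**--
*--**
-*--*
-----
-----
[7] -----
*****
---**
---**
-----
-----
[8] *****
***--
-*---
---**
-----
-----
[9] ---**
-----
-*-**
-----
-----
*****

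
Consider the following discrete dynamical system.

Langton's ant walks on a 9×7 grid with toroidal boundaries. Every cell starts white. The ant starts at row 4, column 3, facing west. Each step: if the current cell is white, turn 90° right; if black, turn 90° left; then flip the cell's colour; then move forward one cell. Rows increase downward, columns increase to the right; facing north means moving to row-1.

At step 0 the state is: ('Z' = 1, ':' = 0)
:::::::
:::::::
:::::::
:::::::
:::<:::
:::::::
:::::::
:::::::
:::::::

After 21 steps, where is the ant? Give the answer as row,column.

gen 0: :::::::
:::::::
:::::::
:::::::
:::<:::
:::::::
:::::::
:::::::
:::::::
gen 1: :::::::
:::::::
:::::::
:::^:::
:::Z:::
:::::::
:::::::
:::::::
:::::::
gen 2: :::::::
:::::::
:::::::
:::Z>::
:::Z:::
:::::::
:::::::
:::::::
:::::::
gen 3: :::::::
:::::::
:::::::
:::ZZ::
:::Zv::
:::::::
:::::::
:::::::
:::::::
gen 4: :::::::
:::::::
:::::::
:::ZZ::
:::<Z::
:::::::
:::::::
:::::::
:::::::
gen 5: :::::::
:::::::
:::::::
:::ZZ::
::::Z::
:::v:::
:::::::
:::::::
:::::::
gen 6: :::::::
:::::::
:::::::
:::ZZ::
::::Z::
::<Z:::
:::::::
:::::::
:::::::
gen 7: :::::::
:::::::
:::::::
:::ZZ::
::^:Z::
::ZZ:::
:::::::
:::::::
:::::::
gen 8: :::::::
:::::::
:::::::
:::ZZ::
::Z>Z::
::ZZ:::
:::::::
:::::::
:::::::
gen 9: :::::::
:::::::
:::::::
:::ZZ::
::ZZZ::
::Zv:::
:::::::
:::::::
:::::::
gen 10: :::::::
:::::::
:::::::
:::ZZ::
::ZZZ::
::Z:>::
:::::::
:::::::
:::::::
gen 11: :::::::
:::::::
:::::::
:::ZZ::
::ZZZ::
::Z:Z::
::::v::
:::::::
:::::::
gen 12: :::::::
:::::::
:::::::
:::ZZ::
::ZZZ::
::Z:Z::
:::<Z::
:::::::
:::::::
gen 13: :::::::
:::::::
:::::::
:::ZZ::
::ZZZ::
::Z^Z::
:::ZZ::
:::::::
:::::::
gen 14: :::::::
:::::::
:::::::
:::ZZ::
::ZZZ::
::ZZ>::
:::ZZ::
:::::::
:::::::
gen 15: :::::::
:::::::
:::::::
:::ZZ::
::ZZ^::
::ZZ:::
:::ZZ::
:::::::
:::::::
gen 16: :::::::
:::::::
:::::::
:::ZZ::
::Z<:::
::ZZ:::
:::ZZ::
:::::::
:::::::
gen 17: :::::::
:::::::
:::::::
:::ZZ::
::Z::::
::Zv:::
:::ZZ::
:::::::
:::::::
gen 18: :::::::
:::::::
:::::::
:::ZZ::
::Z::::
::Z:>::
:::ZZ::
:::::::
:::::::
gen 19: :::::::
:::::::
:::::::
:::ZZ::
::Z::::
::Z:Z::
:::Zv::
:::::::
:::::::
gen 20: :::::::
:::::::
:::::::
:::ZZ::
::Z::::
::Z:Z::
:::Z:>:
:::::::
:::::::
gen 21: :::::::
:::::::
:::::::
:::ZZ::
::Z::::
::Z:Z::
:::Z:Z:
:::::v:
:::::::

7,5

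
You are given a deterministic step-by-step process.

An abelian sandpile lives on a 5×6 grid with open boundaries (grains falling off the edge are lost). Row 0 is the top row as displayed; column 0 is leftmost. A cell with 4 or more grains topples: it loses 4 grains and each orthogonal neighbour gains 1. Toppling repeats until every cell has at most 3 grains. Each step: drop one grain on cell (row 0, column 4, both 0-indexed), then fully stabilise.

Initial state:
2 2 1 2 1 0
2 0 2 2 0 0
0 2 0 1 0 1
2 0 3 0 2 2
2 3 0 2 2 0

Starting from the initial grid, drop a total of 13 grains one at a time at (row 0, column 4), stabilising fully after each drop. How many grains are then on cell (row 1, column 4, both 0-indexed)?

3

t=0: 2 2 1 2 1 0
2 0 2 2 0 0
0 2 0 1 0 1
2 0 3 0 2 2
2 3 0 2 2 0
t=1: 2 2 1 2 2 0
2 0 2 2 0 0
0 2 0 1 0 1
2 0 3 0 2 2
2 3 0 2 2 0
t=2: 2 2 1 2 3 0
2 0 2 2 0 0
0 2 0 1 0 1
2 0 3 0 2 2
2 3 0 2 2 0
t=3: 2 2 1 3 0 1
2 0 2 2 1 0
0 2 0 1 0 1
2 0 3 0 2 2
2 3 0 2 2 0
t=4: 2 2 1 3 1 1
2 0 2 2 1 0
0 2 0 1 0 1
2 0 3 0 2 2
2 3 0 2 2 0
t=5: 2 2 1 3 2 1
2 0 2 2 1 0
0 2 0 1 0 1
2 0 3 0 2 2
2 3 0 2 2 0
t=6: 2 2 1 3 3 1
2 0 2 2 1 0
0 2 0 1 0 1
2 0 3 0 2 2
2 3 0 2 2 0
t=7: 2 2 2 0 1 2
2 0 2 3 2 0
0 2 0 1 0 1
2 0 3 0 2 2
2 3 0 2 2 0
t=8: 2 2 2 0 2 2
2 0 2 3 2 0
0 2 0 1 0 1
2 0 3 0 2 2
2 3 0 2 2 0
t=9: 2 2 2 0 3 2
2 0 2 3 2 0
0 2 0 1 0 1
2 0 3 0 2 2
2 3 0 2 2 0
t=10: 2 2 2 1 0 3
2 0 2 3 3 0
0 2 0 1 0 1
2 0 3 0 2 2
2 3 0 2 2 0
t=11: 2 2 2 1 1 3
2 0 2 3 3 0
0 2 0 1 0 1
2 0 3 0 2 2
2 3 0 2 2 0
t=12: 2 2 2 1 2 3
2 0 2 3 3 0
0 2 0 1 0 1
2 0 3 0 2 2
2 3 0 2 2 0
t=13: 2 2 2 1 3 3
2 0 2 3 3 0
0 2 0 1 0 1
2 0 3 0 2 2
2 3 0 2 2 0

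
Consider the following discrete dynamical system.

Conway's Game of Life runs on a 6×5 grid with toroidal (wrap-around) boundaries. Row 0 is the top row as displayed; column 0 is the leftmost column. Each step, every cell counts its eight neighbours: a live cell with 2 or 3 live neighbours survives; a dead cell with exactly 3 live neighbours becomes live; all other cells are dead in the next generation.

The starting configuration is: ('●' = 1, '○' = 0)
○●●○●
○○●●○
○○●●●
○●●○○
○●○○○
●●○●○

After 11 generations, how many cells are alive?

1

[0] ○●●○●
○○●●○
○○●●●
○●●○○
○●○○○
●●○●○
[1] ○○○○●
●○○○○
○○○○●
●●○○○
○○○○○
○○○●●
[2] ●○○●●
●○○○●
○●○○●
●○○○○
●○○○●
○○○●●
[3] ○○○○○
○●○○○
○●○○●
○●○○○
●○○●○
○○○○○
[4] ○○○○○
●○○○○
○●●○○
○●●○●
○○○○○
○○○○○
[5] ○○○○○
○●○○○
○○●●○
●●●●○
○○○○○
○○○○○
[6] ○○○○○
○○●○○
●○○●●
○●○●●
○●●○○
○○○○○
[7] ○○○○○
○○○●●
●●○○○
○●○○○
●●●●○
○○○○○
[8] ○○○○○
●○○○●
●●●○●
○○○○●
●●●○○
○●●○○
[9] ●●○○○
○○○●●
○●○○○
○○○○●
●○●●○
●○●○○
[10] ●●●●○
○●●○●
●○○●●
●●●●●
●○●●○
●○●●○
[11] ○○○○○
○○○○○
○○○○○
○○○○○
○○○○○
●○○○○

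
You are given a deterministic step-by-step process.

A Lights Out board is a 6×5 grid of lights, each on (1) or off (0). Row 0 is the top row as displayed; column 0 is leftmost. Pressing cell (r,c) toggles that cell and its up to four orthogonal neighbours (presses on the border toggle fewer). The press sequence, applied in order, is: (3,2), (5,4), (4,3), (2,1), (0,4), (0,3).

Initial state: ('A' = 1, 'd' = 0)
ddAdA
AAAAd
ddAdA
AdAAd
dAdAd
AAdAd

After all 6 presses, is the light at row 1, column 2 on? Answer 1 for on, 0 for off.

gen 0: ddAdA
AAAAd
ddAdA
AdAAd
dAdAd
AAdAd
gen 1: ddAdA
AAAAd
ddddA
AAddd
dAAAd
AAdAd
gen 2: ddAdA
AAAAd
ddddA
AAddd
dAAAA
AAddA
gen 3: ddAdA
AAAAd
ddddA
AAdAd
dAddd
AAdAA
gen 4: ddAdA
AdAAd
AAAdA
AddAd
dAddd
AAdAA
gen 5: ddAAd
AdAAA
AAAdA
AddAd
dAddd
AAdAA
gen 6: ddddA
AdAdA
AAAdA
AddAd
dAddd
AAdAA

1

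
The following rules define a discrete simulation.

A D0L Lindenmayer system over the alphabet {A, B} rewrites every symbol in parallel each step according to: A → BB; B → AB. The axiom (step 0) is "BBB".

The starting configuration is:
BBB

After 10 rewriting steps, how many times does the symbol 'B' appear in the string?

2049

gen 0: BBB
gen 1: ABABAB
gen 2: BBABBBABBBAB
gen 3: ABABBBABABABBBABABABBBAB
gen 4: BBABBBABABABBBABBBABBBABABABBBABBBABBBABABABBBAB
gen 5: ABABBBABABABBBABBBABBBABABABBBABABABBBABABABBBABBBABBBABABABBBABABABBBABABABBBABBBABBBABABABBBAB
gen 6: BBABBBABABABBBABBBABBBABABABBBABABABBBABABABBBABBBABBBABAB…ABABABBBABBBABBBABABABBBABABABBBABABABBBABBBABBBABABABBBAB  (len 192)
gen 7: ABABBBABABABBBABBBABBBABABABBBABABABBBABABABBBABBBABBBABAB…ABABABBBABBBABBBABABABBBABABABBBABABABBBABBBABBBABABABBBAB  (len 384)
gen 8: BBABBBABABABBBABBBABBBABABABBBABABABBBABABABBBABBBABBBABAB…ABABABBBABBBABBBABABABBBABABABBBABABABBBABBBABBBABABABBBAB  (len 768)
gen 9: ABABBBABABABBBABBBABBBABABABBBABABABBBABABABBBABBBABBBABAB…ABABABBBABBBABBBABABABBBABABABBBABABABBBABBBABBBABABABBBAB  (len 1536)
gen 10: BBABBBABABABBBABBBABBBABABABBBABABABBBABABABBBABBBABBBABAB…ABABABBBABBBABBBABABABBBABABABBBABABABBBABBBABBBABABABBBAB  (len 3072)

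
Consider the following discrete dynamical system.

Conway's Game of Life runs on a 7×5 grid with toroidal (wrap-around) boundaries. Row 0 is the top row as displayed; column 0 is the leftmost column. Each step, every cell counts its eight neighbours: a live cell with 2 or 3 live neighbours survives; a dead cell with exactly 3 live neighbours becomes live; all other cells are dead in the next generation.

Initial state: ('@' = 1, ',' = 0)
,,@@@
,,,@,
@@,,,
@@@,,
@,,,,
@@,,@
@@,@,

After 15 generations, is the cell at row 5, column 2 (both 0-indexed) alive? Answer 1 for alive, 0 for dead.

t=0: ,,@@@
,,,@,
@@,,,
@@@,,
@,,,,
@@,,@
@@,@,
t=1: @@,,,
@@,@,
@,,,@
,,@,@
,,@,,
,,@,,
,,,,,
t=2: @@@,@
,,@,,
,,@,,
@@,,@
,@@,,
,,,,,
,@,,,
t=3: @,@@,
@,@,,
@,@@,
@,,@,
,@@,,
,@@,,
,@@,,
t=4: @,,@@
@,,,,
@,@@,
@,,@,
@,,@,
@,,@,
@,,,,
t=5: @@,,,
@,@,,
@,@@,
@,,@,
@@@@,
@@,,,
@@,@,
t=6: ,,,,,
@,@@,
@,@@,
@,,,,
,,,@,
,,,@,
,,,,,
t=7: ,,,,,
,,@@,
@,@@,
,@@@,
,,,,@
,,,,,
,,,,,
t=8: ,,,,,
,@@@@
,,,,,
@@,,,
,,@@,
,,,,,
,,,,,
t=9: ,,@@,
,,@@,
,,,@@
,@@,,
,@@,,
,,,,,
,,,,,
t=10: ,,@@,
,,,,,
,@,,@
@@,,,
,@@,,
,,,,,
,,,,,
t=11: ,,,,,
,,@@,
,@,,,
,,,,,
@@@,,
,,,,,
,,,,,
t=12: ,,,,,
,,@,,
,,@,,
@,@,,
,@,,,
,@,,,
,,,,,
t=13: ,,,,,
,,,,,
,,@@,
,,@,,
@@@,,
,,,,,
,,,,,
t=14: ,,,,,
,,,,,
,,@@,
,,,,,
,@@,,
,@,,,
,,,,,
t=15: ,,,,,
,,,,,
,,,,,
,@,@,
,@@,,
,@@,,
,,,,,

1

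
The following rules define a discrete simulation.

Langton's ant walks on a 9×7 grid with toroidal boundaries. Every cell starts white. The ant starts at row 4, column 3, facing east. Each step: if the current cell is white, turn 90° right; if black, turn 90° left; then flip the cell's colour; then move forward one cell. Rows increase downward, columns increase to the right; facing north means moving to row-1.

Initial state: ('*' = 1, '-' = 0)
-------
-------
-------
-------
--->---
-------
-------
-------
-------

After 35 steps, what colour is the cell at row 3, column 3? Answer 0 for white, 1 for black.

k=0  -------
-------
-------
-------
--->---
-------
-------
-------
-------
k=1  -------
-------
-------
-------
---*---
---v---
-------
-------
-------
k=2  -------
-------
-------
-------
---*---
--<*---
-------
-------
-------
k=3  -------
-------
-------
-------
--^*---
--**---
-------
-------
-------
k=4  -------
-------
-------
-------
--*>---
--**---
-------
-------
-------
k=5  -------
-------
-------
---^---
--*----
--**---
-------
-------
-------
k=6  -------
-------
-------
---*>--
--*----
--**---
-------
-------
-------
k=7  -------
-------
-------
---**--
--*-v--
--**---
-------
-------
-------
k=8  -------
-------
-------
---**--
--*<*--
--**---
-------
-------
-------
k=9  -------
-------
-------
---^*--
--***--
--**---
-------
-------
-------
k=10  -------
-------
-------
--<-*--
--***--
--**---
-------
-------
-------
k=11  -------
-------
--^----
--*-*--
--***--
--**---
-------
-------
-------
k=12  -------
-------
--*>---
--*-*--
--***--
--**---
-------
-------
-------
k=13  -------
-------
--**---
--*v*--
--***--
--**---
-------
-------
-------
k=14  -------
-------
--**---
--<**--
--***--
--**---
-------
-------
-------
k=15  -------
-------
--**---
---**--
--v**--
--**---
-------
-------
-------
k=16  -------
-------
--**---
---**--
--->*--
--**---
-------
-------
-------
k=17  -------
-------
--**---
---^*--
----*--
--**---
-------
-------
-------
k=18  -------
-------
--**---
--<-*--
----*--
--**---
-------
-------
-------
k=19  -------
-------
--^*---
--*-*--
----*--
--**---
-------
-------
-------
k=20  -------
-------
-<-*---
--*-*--
----*--
--**---
-------
-------
-------
k=21  -------
-^-----
-*-*---
--*-*--
----*--
--**---
-------
-------
-------
k=22  -------
-*>----
-*-*---
--*-*--
----*--
--**---
-------
-------
-------
k=23  -------
-**----
-*v*---
--*-*--
----*--
--**---
-------
-------
-------
k=24  -------
-**----
-<**---
--*-*--
----*--
--**---
-------
-------
-------
k=25  -------
-**----
--**---
-v*-*--
----*--
--**---
-------
-------
-------
k=26  -------
-**----
--**---
<**-*--
----*--
--**---
-------
-------
-------
k=27  -------
-**----
^-**---
***-*--
----*--
--**---
-------
-------
-------
k=28  -------
-**----
*>**---
***-*--
----*--
--**---
-------
-------
-------
k=29  -------
-**----
****---
*v*-*--
----*--
--**---
-------
-------
-------
k=30  -------
-**----
****---
*->-*--
----*--
--**---
-------
-------
-------
k=31  -------
-**----
**^*---
*---*--
----*--
--**---
-------
-------
-------
k=32  -------
-**----
*<-*---
*---*--
----*--
--**---
-------
-------
-------
k=33  -------
-**----
*--*---
*v--*--
----*--
--**---
-------
-------
-------
k=34  -------
-**----
*--*---
<*--*--
----*--
--**---
-------
-------
-------
k=35  -------
-**----
*--*---
-*--*--
v---*--
--**---
-------
-------
-------

0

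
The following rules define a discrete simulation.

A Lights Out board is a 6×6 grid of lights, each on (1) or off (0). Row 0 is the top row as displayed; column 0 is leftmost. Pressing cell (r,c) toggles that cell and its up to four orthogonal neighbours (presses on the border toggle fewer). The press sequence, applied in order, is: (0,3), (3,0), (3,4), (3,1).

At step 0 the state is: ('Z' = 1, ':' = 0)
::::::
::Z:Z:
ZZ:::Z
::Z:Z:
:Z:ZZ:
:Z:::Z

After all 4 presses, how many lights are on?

step 0: ::::::
::Z:Z:
ZZ:::Z
::Z:Z:
:Z:ZZ:
:Z:::Z
step 1: ::ZZZ:
::ZZZ:
ZZ:::Z
::Z:Z:
:Z:ZZ:
:Z:::Z
step 2: ::ZZZ:
::ZZZ:
:Z:::Z
ZZZ:Z:
ZZ:ZZ:
:Z:::Z
step 3: ::ZZZ:
::ZZZ:
:Z::ZZ
ZZZZ:Z
ZZ:Z::
:Z:::Z
step 4: ::ZZZ:
::ZZZ:
::::ZZ
:::Z:Z
Z::Z::
:Z:::Z

14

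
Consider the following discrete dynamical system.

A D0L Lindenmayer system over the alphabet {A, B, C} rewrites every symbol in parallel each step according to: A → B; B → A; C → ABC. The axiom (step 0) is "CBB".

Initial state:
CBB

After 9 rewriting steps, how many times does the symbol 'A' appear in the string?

step 0: CBB
step 1: ABCAA
step 2: BAABCBB
step 3: ABBAABCAA
step 4: BAABBAABCBB
step 5: ABBAABBAABCAA
step 6: BAABBAABBAABCBB
step 7: ABBAABBAABBAABCAA
step 8: BAABBAABBAABBAABCBB
step 9: ABBAABBAABBAABBAABCAA

11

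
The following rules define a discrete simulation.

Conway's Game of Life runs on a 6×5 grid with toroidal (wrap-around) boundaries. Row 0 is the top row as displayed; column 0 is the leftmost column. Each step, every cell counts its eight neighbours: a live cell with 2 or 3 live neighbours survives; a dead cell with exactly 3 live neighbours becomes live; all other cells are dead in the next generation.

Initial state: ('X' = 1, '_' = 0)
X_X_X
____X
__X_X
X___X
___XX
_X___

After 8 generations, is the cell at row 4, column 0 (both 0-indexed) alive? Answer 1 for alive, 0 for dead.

0) X_X_X
____X
__X_X
X___X
___XX
_X___
1) XX_XX
_X__X
____X
X____
___XX
_XX__
2) ___XX
_XX__
____X
X__X_
XXXXX
_X___
3) XX_X_
X_X_X
XXXXX
_____
___X_
_X___
4) ___X_
_____
__X__
XX___
_____
XX__X
5) X___X
_____
_X___
_X___
____X
X___X
6) X___X
X____
_____
X____
____X
___X_
7) X___X
X___X
_____
_____
____X
X__X_
8) _X_X_
X___X
_____
_____
____X
X__X_

0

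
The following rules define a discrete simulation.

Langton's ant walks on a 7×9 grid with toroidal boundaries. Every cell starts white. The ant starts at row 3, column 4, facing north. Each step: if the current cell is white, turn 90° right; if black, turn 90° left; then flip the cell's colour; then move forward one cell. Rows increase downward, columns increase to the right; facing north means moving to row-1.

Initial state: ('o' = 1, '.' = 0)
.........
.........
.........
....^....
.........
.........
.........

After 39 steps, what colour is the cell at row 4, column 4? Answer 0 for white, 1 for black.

0) .........
.........
.........
....^....
.........
.........
.........
1) .........
.........
.........
....o>...
.........
.........
.........
2) .........
.........
.........
....oo...
.....v...
.........
.........
3) .........
.........
.........
....oo...
....<o...
.........
.........
4) .........
.........
.........
....^o...
....oo...
.........
.........
5) .........
.........
.........
...<.o...
....oo...
.........
.........
6) .........
.........
...^.....
...o.o...
....oo...
.........
.........
7) .........
.........
...o>....
...o.o...
....oo...
.........
.........
8) .........
.........
...oo....
...ovo...
....oo...
.........
.........
9) .........
.........
...oo....
...<oo...
....oo...
.........
.........
10) .........
.........
...oo....
....oo...
...voo...
.........
.........
11) .........
.........
...oo....
....oo...
..<ooo...
.........
.........
12) .........
.........
...oo....
..^.oo...
..oooo...
.........
.........
13) .........
.........
...oo....
..o>oo...
..oooo...
.........
.........
14) .........
.........
...oo....
..oooo...
..ovoo...
.........
.........
15) .........
.........
...oo....
..oooo...
..o.>o...
.........
.........
16) .........
.........
...oo....
..oo^o...
..o..o...
.........
.........
17) .........
.........
...oo....
..o<.o...
..o..o...
.........
.........
18) .........
.........
...oo....
..o..o...
..ov.o...
.........
.........
19) .........
.........
...oo....
..o..o...
..<o.o...
.........
.........
20) .........
.........
...oo....
..o..o...
...o.o...
..v......
.........
21) .........
.........
...oo....
..o..o...
...o.o...
.<o......
.........
22) .........
.........
...oo....
..o..o...
.^.o.o...
.oo......
.........
23) .........
.........
...oo....
..o..o...
.o>o.o...
.oo......
.........
24) .........
.........
...oo....
..o..o...
.ooo.o...
.ov......
.........
25) .........
.........
...oo....
..o..o...
.ooo.o...
.o.>.....
.........
26) .........
.........
...oo....
..o..o...
.ooo.o...
.o.o.....
...v.....
27) .........
.........
...oo....
..o..o...
.ooo.o...
.o.o.....
..<o.....
28) .........
.........
...oo....
..o..o...
.ooo.o...
.o^o.....
..oo.....
29) .........
.........
...oo....
..o..o...
.ooo.o...
.oo>.....
..oo.....
30) .........
.........
...oo....
..o..o...
.oo^.o...
.oo......
..oo.....
31) .........
.........
...oo....
..o..o...
.o<..o...
.oo......
..oo.....
32) .........
.........
...oo....
..o..o...
.o...o...
.ov......
..oo.....
33) .........
.........
...oo....
..o..o...
.o...o...
.o.>.....
..oo.....
34) .........
.........
...oo....
..o..o...
.o...o...
.o.o.....
..ov.....
35) .........
.........
...oo....
..o..o...
.o...o...
.o.o.....
..o.>....
36) ....v....
.........
...oo....
..o..o...
.o...o...
.o.o.....
..o.o....
37) ...<o....
.........
...oo....
..o..o...
.o...o...
.o.o.....
..o.o....
38) ...oo....
.........
...oo....
..o..o...
.o...o...
.o.o.....
..o^o....
39) ...oo....
.........
...oo....
..o..o...
.o...o...
.o.o.....
..oo>....

0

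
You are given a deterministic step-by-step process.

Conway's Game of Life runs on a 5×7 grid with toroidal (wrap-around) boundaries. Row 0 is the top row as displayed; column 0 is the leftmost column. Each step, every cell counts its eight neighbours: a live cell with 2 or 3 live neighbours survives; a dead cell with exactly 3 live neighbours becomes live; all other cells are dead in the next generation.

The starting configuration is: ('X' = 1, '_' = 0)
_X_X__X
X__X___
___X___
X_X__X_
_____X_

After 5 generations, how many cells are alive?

t=0: _X_X__X
X__X___
___X___
X_X__X_
_____X_
t=1: X_X_X_X
X__XX__
_XXXX_X
____X_X
XXX_XX_
t=2: __X____
_______
_XX___X
______X
__X_X__
t=3: ___X___
_XX____
X______
XXXX_X_
___X___
t=4: ___X___
_XX____
X__X__X
XXXXX_X
_X_X___
t=5: _X_X___
XXXX___
____XXX
____XXX
_X_____

13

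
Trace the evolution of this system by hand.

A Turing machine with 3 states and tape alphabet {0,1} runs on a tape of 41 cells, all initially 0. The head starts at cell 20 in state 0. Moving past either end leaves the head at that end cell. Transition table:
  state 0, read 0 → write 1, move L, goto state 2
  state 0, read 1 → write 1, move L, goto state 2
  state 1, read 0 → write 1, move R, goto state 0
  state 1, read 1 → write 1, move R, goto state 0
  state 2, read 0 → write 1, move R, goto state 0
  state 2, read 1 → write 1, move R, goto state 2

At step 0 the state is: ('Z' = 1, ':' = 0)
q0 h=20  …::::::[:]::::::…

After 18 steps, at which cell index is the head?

k=0  q0 h=20  …::::::[:]::::::…
k=1  q2 h=19  …::::::[:]Z:::::…
k=2  q0 h=20  …:::::Z[Z]::::::…
k=3  q2 h=19  …::::::[Z]Z:::::…
k=4  q2 h=20  …:::::Z[Z]::::::…
k=5  q2 h=21  …::::ZZ[:]::::::…
k=6  q0 h=22  …:::ZZZ[:]::::::…
k=7  q2 h=21  …::::ZZ[Z]Z:::::…
k=8  q2 h=22  …:::ZZZ[Z]::::::…
k=9  q2 h=23  …::ZZZZ[:]::::::…
k=10  q0 h=24  …:ZZZZZ[:]::::::…
k=11  q2 h=23  …::ZZZZ[Z]Z:::::…
k=12  q2 h=24  …:ZZZZZ[Z]::::::…
k=13  q2 h=25  …ZZZZZZ[:]::::::…
k=14  q0 h=26  …ZZZZZZ[:]::::::…
k=15  q2 h=25  …ZZZZZZ[Z]Z:::::…
k=16  q2 h=26  …ZZZZZZ[Z]::::::…
k=17  q2 h=27  …ZZZZZZ[:]::::::…
k=18  q0 h=28  …ZZZZZZ[:]::::::…

28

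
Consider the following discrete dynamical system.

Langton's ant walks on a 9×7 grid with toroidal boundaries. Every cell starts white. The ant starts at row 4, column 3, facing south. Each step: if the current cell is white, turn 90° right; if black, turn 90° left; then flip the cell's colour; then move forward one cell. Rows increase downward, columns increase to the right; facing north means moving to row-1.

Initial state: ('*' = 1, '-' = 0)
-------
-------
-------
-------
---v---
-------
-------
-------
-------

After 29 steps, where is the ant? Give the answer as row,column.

k=0  -------
-------
-------
-------
---v---
-------
-------
-------
-------
k=1  -------
-------
-------
-------
--<*---
-------
-------
-------
-------
k=2  -------
-------
-------
--^----
--**---
-------
-------
-------
-------
k=3  -------
-------
-------
--*>---
--**---
-------
-------
-------
-------
k=4  -------
-------
-------
--**---
--*v---
-------
-------
-------
-------
k=5  -------
-------
-------
--**---
--*->--
-------
-------
-------
-------
k=6  -------
-------
-------
--**---
--*-*--
----v--
-------
-------
-------
k=7  -------
-------
-------
--**---
--*-*--
---<*--
-------
-------
-------
k=8  -------
-------
-------
--**---
--*^*--
---**--
-------
-------
-------
k=9  -------
-------
-------
--**---
--**>--
---**--
-------
-------
-------
k=10  -------
-------
-------
--**^--
--**---
---**--
-------
-------
-------
k=11  -------
-------
-------
--***>-
--**---
---**--
-------
-------
-------
k=12  -------
-------
-------
--****-
--**-v-
---**--
-------
-------
-------
k=13  -------
-------
-------
--****-
--**<*-
---**--
-------
-------
-------
k=14  -------
-------
-------
--**^*-
--****-
---**--
-------
-------
-------
k=15  -------
-------
-------
--*<-*-
--****-
---**--
-------
-------
-------
k=16  -------
-------
-------
--*--*-
--*v**-
---**--
-------
-------
-------
k=17  -------
-------
-------
--*--*-
--*->*-
---**--
-------
-------
-------
k=18  -------
-------
-------
--*-^*-
--*--*-
---**--
-------
-------
-------
k=19  -------
-------
-------
--*-*>-
--*--*-
---**--
-------
-------
-------
k=20  -------
-------
-----^-
--*-*--
--*--*-
---**--
-------
-------
-------
k=21  -------
-------
-----*>
--*-*--
--*--*-
---**--
-------
-------
-------
k=22  -------
-------
-----**
--*-*-v
--*--*-
---**--
-------
-------
-------
k=23  -------
-------
-----**
--*-*<*
--*--*-
---**--
-------
-------
-------
k=24  -------
-------
-----^*
--*-***
--*--*-
---**--
-------
-------
-------
k=25  -------
-------
----<-*
--*-***
--*--*-
---**--
-------
-------
-------
k=26  -------
----^--
----*-*
--*-***
--*--*-
---**--
-------
-------
-------
k=27  -------
----*>-
----*-*
--*-***
--*--*-
---**--
-------
-------
-------
k=28  -------
----**-
----*v*
--*-***
--*--*-
---**--
-------
-------
-------
k=29  -------
----**-
----<**
--*-***
--*--*-
---**--
-------
-------
-------

2,4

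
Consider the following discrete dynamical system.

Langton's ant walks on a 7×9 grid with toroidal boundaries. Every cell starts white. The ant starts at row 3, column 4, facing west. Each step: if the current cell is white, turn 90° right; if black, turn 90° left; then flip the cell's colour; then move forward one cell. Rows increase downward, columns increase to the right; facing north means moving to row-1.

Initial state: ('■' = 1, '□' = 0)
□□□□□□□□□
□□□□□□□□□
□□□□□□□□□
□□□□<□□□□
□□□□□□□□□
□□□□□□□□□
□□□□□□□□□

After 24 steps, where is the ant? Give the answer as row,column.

5,6

0) □□□□□□□□□
□□□□□□□□□
□□□□□□□□□
□□□□<□□□□
□□□□□□□□□
□□□□□□□□□
□□□□□□□□□
1) □□□□□□□□□
□□□□□□□□□
□□□□^□□□□
□□□□■□□□□
□□□□□□□□□
□□□□□□□□□
□□□□□□□□□
2) □□□□□□□□□
□□□□□□□□□
□□□□■>□□□
□□□□■□□□□
□□□□□□□□□
□□□□□□□□□
□□□□□□□□□
3) □□□□□□□□□
□□□□□□□□□
□□□□■■□□□
□□□□■v□□□
□□□□□□□□□
□□□□□□□□□
□□□□□□□□□
4) □□□□□□□□□
□□□□□□□□□
□□□□■■□□□
□□□□<■□□□
□□□□□□□□□
□□□□□□□□□
□□□□□□□□□
5) □□□□□□□□□
□□□□□□□□□
□□□□■■□□□
□□□□□■□□□
□□□□v□□□□
□□□□□□□□□
□□□□□□□□□
6) □□□□□□□□□
□□□□□□□□□
□□□□■■□□□
□□□□□■□□□
□□□<■□□□□
□□□□□□□□□
□□□□□□□□□
7) □□□□□□□□□
□□□□□□□□□
□□□□■■□□□
□□□^□■□□□
□□□■■□□□□
□□□□□□□□□
□□□□□□□□□
8) □□□□□□□□□
□□□□□□□□□
□□□□■■□□□
□□□■>■□□□
□□□■■□□□□
□□□□□□□□□
□□□□□□□□□
9) □□□□□□□□□
□□□□□□□□□
□□□□■■□□□
□□□■■■□□□
□□□■v□□□□
□□□□□□□□□
□□□□□□□□□
10) □□□□□□□□□
□□□□□□□□□
□□□□■■□□□
□□□■■■□□□
□□□■□>□□□
□□□□□□□□□
□□□□□□□□□
11) □□□□□□□□□
□□□□□□□□□
□□□□■■□□□
□□□■■■□□□
□□□■□■□□□
□□□□□v□□□
□□□□□□□□□
12) □□□□□□□□□
□□□□□□□□□
□□□□■■□□□
□□□■■■□□□
□□□■□■□□□
□□□□<■□□□
□□□□□□□□□
13) □□□□□□□□□
□□□□□□□□□
□□□□■■□□□
□□□■■■□□□
□□□■^■□□□
□□□□■■□□□
□□□□□□□□□
14) □□□□□□□□□
□□□□□□□□□
□□□□■■□□□
□□□■■■□□□
□□□■■>□□□
□□□□■■□□□
□□□□□□□□□
15) □□□□□□□□□
□□□□□□□□□
□□□□■■□□□
□□□■■^□□□
□□□■■□□□□
□□□□■■□□□
□□□□□□□□□
16) □□□□□□□□□
□□□□□□□□□
□□□□■■□□□
□□□■<□□□□
□□□■■□□□□
□□□□■■□□□
□□□□□□□□□
17) □□□□□□□□□
□□□□□□□□□
□□□□■■□□□
□□□■□□□□□
□□□■v□□□□
□□□□■■□□□
□□□□□□□□□
18) □□□□□□□□□
□□□□□□□□□
□□□□■■□□□
□□□■□□□□□
□□□■□>□□□
□□□□■■□□□
□□□□□□□□□
19) □□□□□□□□□
□□□□□□□□□
□□□□■■□□□
□□□■□□□□□
□□□■□■□□□
□□□□■v□□□
□□□□□□□□□
20) □□□□□□□□□
□□□□□□□□□
□□□□■■□□□
□□□■□□□□□
□□□■□■□□□
□□□□■□>□□
□□□□□□□□□
21) □□□□□□□□□
□□□□□□□□□
□□□□■■□□□
□□□■□□□□□
□□□■□■□□□
□□□□■□■□□
□□□□□□v□□
22) □□□□□□□□□
□□□□□□□□□
□□□□■■□□□
□□□■□□□□□
□□□■□■□□□
□□□□■□■□□
□□□□□<■□□
23) □□□□□□□□□
□□□□□□□□□
□□□□■■□□□
□□□■□□□□□
□□□■□■□□□
□□□□■^■□□
□□□□□■■□□
24) □□□□□□□□□
□□□□□□□□□
□□□□■■□□□
□□□■□□□□□
□□□■□■□□□
□□□□■■>□□
□□□□□■■□□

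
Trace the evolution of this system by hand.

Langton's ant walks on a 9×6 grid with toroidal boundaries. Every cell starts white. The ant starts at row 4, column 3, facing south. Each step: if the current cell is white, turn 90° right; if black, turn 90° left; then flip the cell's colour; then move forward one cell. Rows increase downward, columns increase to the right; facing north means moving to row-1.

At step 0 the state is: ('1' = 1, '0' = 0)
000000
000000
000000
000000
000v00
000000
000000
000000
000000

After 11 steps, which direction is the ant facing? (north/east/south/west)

t=0: 000000
000000
000000
000000
000v00
000000
000000
000000
000000
t=1: 000000
000000
000000
000000
00<100
000000
000000
000000
000000
t=2: 000000
000000
000000
00^000
001100
000000
000000
000000
000000
t=3: 000000
000000
000000
001>00
001100
000000
000000
000000
000000
t=4: 000000
000000
000000
001100
001v00
000000
000000
000000
000000
t=5: 000000
000000
000000
001100
0010>0
000000
000000
000000
000000
t=6: 000000
000000
000000
001100
001010
0000v0
000000
000000
000000
t=7: 000000
000000
000000
001100
001010
000<10
000000
000000
000000
t=8: 000000
000000
000000
001100
001^10
000110
000000
000000
000000
t=9: 000000
000000
000000
001100
0011>0
000110
000000
000000
000000
t=10: 000000
000000
000000
0011^0
001100
000110
000000
000000
000000
t=11: 000000
000000
000000
00111>
001100
000110
000000
000000
000000

east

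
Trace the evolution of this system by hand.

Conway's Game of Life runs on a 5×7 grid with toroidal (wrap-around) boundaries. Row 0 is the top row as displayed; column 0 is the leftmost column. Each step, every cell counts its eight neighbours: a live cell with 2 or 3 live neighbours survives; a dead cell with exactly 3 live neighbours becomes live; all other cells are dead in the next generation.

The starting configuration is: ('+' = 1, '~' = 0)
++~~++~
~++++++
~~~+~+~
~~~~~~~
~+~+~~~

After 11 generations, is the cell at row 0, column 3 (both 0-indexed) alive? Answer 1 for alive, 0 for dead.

1

gen 0: ++~~++~
~++++++
~~~+~+~
~~~~~~~
~+~+~~~
gen 1: ~~~~~~~
~+~~~~~
~~~+~++
~~+~+~~
+++~+~~
gen 2: +~+~~~~
~~~~~~~
~~++++~
+~+~+~+
~++~~~~
gen 3: ~~+~~~~
~++~+~~
~++~+++
+~~~+~+
~~+~~~+
gen 4: ~~+~~~~
+~~~+~~
~~+~+~+
~~+~+~~
++~+~++
gen 5: ~~++++~
~+~~~+~
~+~~+~~
~~+~+~~
++~++++
gen 6: ~~~~~~~
~+~~~+~
~+++++~
~~+~~~+
++~~~~+
gen 7: ~+~~~~+
~+~+~+~
++~++++
~~~~+~+
++~~~~+
gen 8: ~+~~~++
~+~+~~~
~+~+~~~
~~+++~~
~+~~~~+
gen 9: ~+~~~++
~+~~+~~
~+~~~~~
++~++~~
~+~++~+
gen 10: ~+~+~~+
~++~~+~
~+~++~~
~+~+++~
~+~+~~+
gen 11: ~+~++++
~+~~~+~
++~~~~~
~+~~~+~
~+~+~~+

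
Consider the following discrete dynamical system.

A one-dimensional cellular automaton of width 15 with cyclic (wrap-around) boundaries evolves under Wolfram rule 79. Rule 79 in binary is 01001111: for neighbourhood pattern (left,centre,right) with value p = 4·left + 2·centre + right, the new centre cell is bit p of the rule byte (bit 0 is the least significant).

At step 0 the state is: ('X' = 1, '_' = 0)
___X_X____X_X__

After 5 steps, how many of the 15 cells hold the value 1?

t=0: ___X_X____X_X__
t=1: XXXX_X_XXXX_X_X
t=2: ___X_X_X__X_X_X
t=3: _XXX_X_X_XX_X_X
t=4: _X_X_X_X_XX_X_X
t=5: _X_X_X_X_XX_X_X

8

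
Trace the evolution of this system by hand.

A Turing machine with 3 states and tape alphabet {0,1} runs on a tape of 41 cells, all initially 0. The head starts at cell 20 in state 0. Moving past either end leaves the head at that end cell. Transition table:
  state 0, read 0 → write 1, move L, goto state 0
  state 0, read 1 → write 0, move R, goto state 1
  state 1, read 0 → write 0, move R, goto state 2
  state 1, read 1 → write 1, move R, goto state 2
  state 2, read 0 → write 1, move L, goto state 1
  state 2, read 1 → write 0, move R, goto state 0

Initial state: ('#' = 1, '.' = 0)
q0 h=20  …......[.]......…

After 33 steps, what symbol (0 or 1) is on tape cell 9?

0

step 0: q0 h=20  …......[.]......…
step 1: q0 h=19  …......[.]#.....…
step 2: q0 h=18  …......[.]##....…
step 3: q0 h=17  …......[.]###...…
step 4: q0 h=16  …......[.]####..…
step 5: q0 h=15  …......[.]#####.…
step 6: q0 h=14  …......[.]######…
step 7: q0 h=13  …......[.]######…
step 8: q0 h=12  …......[.]######…
step 9: q0 h=11  …......[.]######…
step 10: q0 h=10  …......[.]######…
step 11: q0 h= 9  …......[.]######…
step 12: q0 h= 8  …......[.]######…
step 13: q0 h= 7  …......[.]######…
step 14: q0 h= 6  |......[.]######…
step 15: q0 h= 5  |.....[.]######…
step 16: q0 h= 4  |....[.]######…
step 17: q0 h= 3  |...[.]######…
step 18: q0 h= 2  |..[.]######…
step 19: q0 h= 1  |.[.]######…
step 20: q0 h= 0  |[.]######…
step 21: q0 h= 0  |[#]######…
step 22: q1 h= 1  |.[#]######…
step 23: q2 h= 2  |.#[#]######…
step 24: q0 h= 3  |.#.[#]######…
step 25: q1 h= 4  |.#..[#]######…
step 26: q2 h= 5  |.#..#[#]######…
step 27: q0 h= 6  |.#..#.[#]######…
step 28: q1 h= 7  …#..#..[#]######…
step 29: q2 h= 8  …..#..#[#]######…
step 30: q0 h= 9  ….#..#.[#]######…
step 31: q1 h=10  …#..#..[#]######…
step 32: q2 h=11  …..#..#[#]######…
step 33: q0 h=12  ….#..#.[#]######…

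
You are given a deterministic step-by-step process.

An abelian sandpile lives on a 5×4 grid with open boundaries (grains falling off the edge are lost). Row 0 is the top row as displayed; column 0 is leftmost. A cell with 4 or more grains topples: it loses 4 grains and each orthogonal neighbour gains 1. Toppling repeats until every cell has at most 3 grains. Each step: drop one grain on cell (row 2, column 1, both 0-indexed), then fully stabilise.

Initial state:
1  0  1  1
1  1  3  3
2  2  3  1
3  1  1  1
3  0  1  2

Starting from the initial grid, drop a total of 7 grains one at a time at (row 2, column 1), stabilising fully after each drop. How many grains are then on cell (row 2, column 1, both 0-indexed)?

[0] 1  0  1  1
1  1  3  3
2  2  3  1
3  1  1  1
3  0  1  2
[1] 1  0  1  1
1  1  3  3
2  3  3  1
3  1  1  1
3  0  1  2
[2] 1  0  2  2
1  3  1  0
3  1  1  3
3  2  2  1
3  0  1  2
[3] 1  0  2  2
1  3  1  0
3  2  1  3
3  2  2  1
3  0  1  2
[4] 1  0  2  2
1  3  1  0
3  3  1  3
3  2  2  1
3  0  1  2
[5] 1  1  2  2
3  0  2  0
1  3  2  3
2  0  3  1
0  2  1  2
[6] 1  1  2  2
3  1  2  0
2  0  3  3
2  1  3  1
0  2  1  2
[7] 1  1  2  2
3  1  2  0
2  1  3  3
2  1  3  1
0  2  1  2

1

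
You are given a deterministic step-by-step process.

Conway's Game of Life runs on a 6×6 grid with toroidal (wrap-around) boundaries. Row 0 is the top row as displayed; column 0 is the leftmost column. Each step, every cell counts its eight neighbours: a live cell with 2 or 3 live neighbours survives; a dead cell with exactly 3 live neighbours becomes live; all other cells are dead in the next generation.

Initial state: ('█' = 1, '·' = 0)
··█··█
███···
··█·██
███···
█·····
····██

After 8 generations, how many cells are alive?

t=0: ··█··█
███···
··█·██
███···
█·····
····██
t=1: ··████
█·█·█·
·····█
█·██··
█·····
█···██
t=2: ··█···
███···
█·█·██
██···█
█··██·
██····
t=3: ··█···
█·█···
··███·
··█···
··█·█·
████·█
t=4: ·····█
··█···
··█···
·██·█·
█···██
█···██
t=5: █···██
······
··█···
███·█·
······
······
t=6: ·····█
·····█
··██··
·███··
·█····
·····█
t=7: █···██
····█·
·█·██·
·█·█··
██····
█·····
t=8: █···█·
█·····
···██·
·█·██·
███···
······

11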